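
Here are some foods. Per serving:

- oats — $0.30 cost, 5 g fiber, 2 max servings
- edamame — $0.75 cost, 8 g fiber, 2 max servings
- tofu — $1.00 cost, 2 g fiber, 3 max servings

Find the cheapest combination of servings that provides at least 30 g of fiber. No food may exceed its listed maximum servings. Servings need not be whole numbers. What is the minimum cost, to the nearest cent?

$4.10

Cost per g of fiber: oats $0.0600, edamame $0.0938, tofu $0.5000.
Take 2 servings of oats: +10.0 g fiber for $0.60 (total $0.60, still need 20.0 g).
Take 2 servings of edamame: +16.0 g fiber for $1.50 (total $2.10, still need 4.0 g).
Take 2 servings of tofu: +4.0 g fiber for $2.00 (total $4.10, still need 0.0 g).
Filling from the cheapest source first is optimal under one linear minimum: $4.10.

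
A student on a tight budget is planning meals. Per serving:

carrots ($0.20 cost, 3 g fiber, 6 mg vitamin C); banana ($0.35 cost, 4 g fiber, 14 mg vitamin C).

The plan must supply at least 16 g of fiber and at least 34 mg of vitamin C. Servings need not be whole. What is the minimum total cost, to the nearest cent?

An LP optimum is at a vertex; with two nutrient constraints at most two foods are used. Check each candidate.
carrots only: max(16/3, 34/6) = 5.667 servings → $1.13.
banana only: max(16/4, 34/14) = 4 servings → $1.40.
carrots + banana with both tight: 4.889 servings and 0.3333 servings → $1.09.
So the least-cost plan costs $1.09.

$1.09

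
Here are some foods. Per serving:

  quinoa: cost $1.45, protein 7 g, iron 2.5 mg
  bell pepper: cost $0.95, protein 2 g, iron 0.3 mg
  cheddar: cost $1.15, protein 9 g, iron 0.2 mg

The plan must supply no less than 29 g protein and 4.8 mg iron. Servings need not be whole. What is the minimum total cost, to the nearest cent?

A basic optimal solution has at most two foods positive. Try each food alone and each pair with both targets met exactly.
quinoa only: max(29/7, 4.8/2.5) = 4.143 servings → $6.01.
bell pepper only: max(29/2, 4.8/0.3) = 16 servings → $15.20.
cheddar only: max(29/9, 4.8/0.2) = 24 servings → $27.60.
quinoa + bell pepper with both tight: 0.3103 servings and 13.41 servings → $13.19.
quinoa + cheddar with both tight: 1.773 servings and 1.844 servings → $4.69.
bell pepper + cheddar: the both-tight solution has a negative serving — not a feasible corner.
Cheapest feasible corner: $4.69.

$4.69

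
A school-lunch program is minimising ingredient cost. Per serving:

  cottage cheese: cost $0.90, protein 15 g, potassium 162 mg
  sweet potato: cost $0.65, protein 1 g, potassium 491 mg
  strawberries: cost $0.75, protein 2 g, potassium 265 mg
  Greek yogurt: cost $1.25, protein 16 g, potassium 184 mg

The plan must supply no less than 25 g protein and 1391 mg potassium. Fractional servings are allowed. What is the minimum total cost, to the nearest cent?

$2.88

The cheapest plan sits at a corner of the feasible region — with two constraints it uses at most two foods.
cottage cheese only: max(25/15, 1391/162) = 8.586 servings → $7.73.
sweet potato only: max(25/1, 1391/491) = 25 servings → $16.25.
strawberries only: max(25/2, 1391/265) = 12.5 servings → $9.38.
Greek yogurt only: max(25/16, 1391/184) = 7.56 servings → $9.45.
cottage cheese + sweet potato with both tight: 1.511 servings and 2.334 servings → $2.88.
cottage cheese + strawberries with both tight: 1.053 servings and 4.606 servings → $4.40.
cottage cheese + Greek yogurt with both targets exact would need a negative amount; discard.
sweet potato + strawberries with both targets exact would need a negative amount; discard.
sweet potato + Greek yogurt with both tight: 2.301 servings and 1.419 servings → $3.27.
strawberries + Greek yogurt with both tight: 4.56 servings and 0.9925 servings → $4.66.
So the least-cost plan costs $2.88.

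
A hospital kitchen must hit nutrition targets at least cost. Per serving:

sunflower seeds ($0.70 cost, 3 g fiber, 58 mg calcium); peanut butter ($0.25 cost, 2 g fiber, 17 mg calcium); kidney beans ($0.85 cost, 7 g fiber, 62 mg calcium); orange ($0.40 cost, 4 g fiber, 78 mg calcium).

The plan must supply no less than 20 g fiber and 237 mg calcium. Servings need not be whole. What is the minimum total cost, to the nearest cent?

$2.00

A basic optimal solution has at most two foods positive. Try each food alone and each pair with both targets met exactly.
sunflower seeds only: max(20/3, 237/58) = 6.667 servings → $4.67.
peanut butter only: max(20/2, 237/17) = 13.94 servings → $3.49.
kidney beans only: max(20/7, 237/62) = 3.823 servings → $3.25.
orange only: max(20/4, 237/78) = 5 servings → $2.00.
sunflower seeds + peanut butter with both tight: 2.062 servings and 6.908 servings → $3.17.
sunflower seeds + kidney beans with both tight: 1.905 servings and 2.041 servings → $3.07.
sunflower seeds + orange with both targets exact would need a negative amount; discard.
peanut butter + kidney beans: intersection lies outside the first quadrant.
peanut butter + orange with both tight: 6.955 servings and 1.523 servings → $2.35.
kidney beans + orange with both tight: 2.054 servings and 1.406 servings → $2.31.
The minimum over all feasible corners is $2.00.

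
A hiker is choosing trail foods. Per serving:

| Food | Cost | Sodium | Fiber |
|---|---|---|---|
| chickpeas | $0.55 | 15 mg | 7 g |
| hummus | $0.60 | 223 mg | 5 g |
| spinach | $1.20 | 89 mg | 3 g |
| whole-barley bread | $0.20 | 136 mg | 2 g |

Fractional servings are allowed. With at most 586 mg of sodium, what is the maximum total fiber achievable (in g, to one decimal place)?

273.5 g

Fiber per mg sodium: chickpeas 0.4667, spinach 0.03371, hummus 0.02242, whole-barley bread 0.01471.
With no serving limits, spend the whole sodium allowance on chickpeas: 586 mg / 15 mg × 7 g = 273.5 g.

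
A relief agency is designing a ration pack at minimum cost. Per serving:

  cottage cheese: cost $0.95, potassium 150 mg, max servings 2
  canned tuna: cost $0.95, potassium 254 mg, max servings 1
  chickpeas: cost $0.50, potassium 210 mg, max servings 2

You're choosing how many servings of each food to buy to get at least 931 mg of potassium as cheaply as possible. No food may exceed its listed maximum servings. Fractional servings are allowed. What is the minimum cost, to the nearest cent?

$3.58

Cost per mg of potassium: chickpeas $0.0024, canned tuna $0.0037, cottage cheese $0.0063.
Take 2 servings of chickpeas: +420.0 mg potassium for $1.00 (total $1.00, still need 511.0 mg).
Take 1 serving of canned tuna: +254.0 mg potassium for $0.95 (total $1.95, still need 257.0 mg).
Take 1.713 servings of cottage cheese: +257.0 mg potassium for $1.63 (total $3.58, still need 0.0 mg).
Filling from the cheapest source first is optimal under one linear minimum: $3.58.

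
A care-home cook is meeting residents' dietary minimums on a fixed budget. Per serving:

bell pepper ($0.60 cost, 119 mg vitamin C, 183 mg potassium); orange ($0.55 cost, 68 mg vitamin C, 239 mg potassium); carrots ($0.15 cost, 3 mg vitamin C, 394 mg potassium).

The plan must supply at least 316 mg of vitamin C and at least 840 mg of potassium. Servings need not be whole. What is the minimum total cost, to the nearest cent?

bell pepper only: max(316/119, 840/183) = 4.59 servings → $2.75.
orange only: max(316/68, 840/239) = 4.647 servings → $2.56.
carrots only: max(316/3, 840/394) = 105.3 servings → $15.80.
bell pepper + orange with both tight: 1.15 servings and 2.634 servings → $2.14.
bell pepper + carrots with both tight: 2.633 servings and 0.9093 servings → $1.72.
orange + carrots: the both-tight solution has a negative serving — not a feasible corner.
The minimum over all feasible corners is $1.72.

$1.72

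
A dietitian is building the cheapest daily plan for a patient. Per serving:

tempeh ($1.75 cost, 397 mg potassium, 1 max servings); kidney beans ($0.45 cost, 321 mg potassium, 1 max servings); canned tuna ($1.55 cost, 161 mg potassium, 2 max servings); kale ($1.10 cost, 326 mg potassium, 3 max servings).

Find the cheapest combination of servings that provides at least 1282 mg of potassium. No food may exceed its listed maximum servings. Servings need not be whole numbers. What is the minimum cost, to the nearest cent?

$3.69

Cost per mg of potassium: kidney beans $0.0014, kale $0.0034, tempeh $0.0044, canned tuna $0.0096.
Take 1 serving of kidney beans: +321.0 mg potassium for $0.45 (total $0.45, still need 961.0 mg).
Take 2.948 servings of kale: +961.0 mg potassium for $3.24 (total $3.69, still need 0.0 mg).
Greedy by cheapest-per-mg is optimal for a single linear constraint, so the minimum cost is $3.69.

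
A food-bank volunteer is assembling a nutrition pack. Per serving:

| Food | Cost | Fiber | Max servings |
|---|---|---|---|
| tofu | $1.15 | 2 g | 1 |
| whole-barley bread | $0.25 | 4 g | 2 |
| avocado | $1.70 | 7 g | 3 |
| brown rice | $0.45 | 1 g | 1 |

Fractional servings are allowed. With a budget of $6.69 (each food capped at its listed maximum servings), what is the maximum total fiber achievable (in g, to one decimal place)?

Fiber per dollar: whole-barley bread 16, avocado 4.118, brown rice 2.222, tofu 1.739.
Take 2 servings of whole-barley bread: spends $0.50, +8.0 g fiber (running total 8.0 g).
Take 3 servings of avocado: spends $5.10, +21.0 g fiber (running total 29.0 g).
Take 1 serving of brown rice: spends $0.45, +1.0 g fiber (running total 30.0 g).
Take 0.5565 servings of tofu: spends $0.64, +1.1 g fiber (running total 31.1 g).
Greedy by best ratio exhausts the cost allowance optimally: 31.1 g.

31.1 g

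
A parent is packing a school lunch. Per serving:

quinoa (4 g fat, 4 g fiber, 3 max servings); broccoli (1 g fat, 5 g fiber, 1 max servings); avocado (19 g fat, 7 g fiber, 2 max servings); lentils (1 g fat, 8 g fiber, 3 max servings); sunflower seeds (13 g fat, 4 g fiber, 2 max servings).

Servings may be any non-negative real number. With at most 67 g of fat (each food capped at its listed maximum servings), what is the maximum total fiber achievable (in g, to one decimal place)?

59.0 g

Fiber per g fat: lentils 8, broccoli 5, quinoa 1, avocado 0.3684, sunflower seeds 0.3077.
Take 3 servings of lentils: uses 3 g fat, +24.0 g fiber (running total 24.0 g).
Take 1 serving of broccoli: uses 1 g fat, +5.0 g fiber (running total 29.0 g).
Take 3 servings of quinoa: uses 12 g fat, +12.0 g fiber (running total 41.0 g).
Take 2 servings of avocado: uses 38 g fat, +14.0 g fiber (running total 55.0 g).
Take 1 serving of sunflower seeds: uses 13 g fat, +4.0 g fiber (running total 59.0 g).
Greedy by best ratio exhausts the fat allowance optimally: 59.0 g.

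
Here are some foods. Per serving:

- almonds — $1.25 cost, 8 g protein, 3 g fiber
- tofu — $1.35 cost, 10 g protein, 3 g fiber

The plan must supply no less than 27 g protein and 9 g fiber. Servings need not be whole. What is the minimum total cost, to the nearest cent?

$3.90

Check every corner: each single food scaled to meet both minima, and each pair solved so both constraints bind.
almonds only: max(27/8, 9/3) = 3.375 servings → $4.22.
tofu only: max(27/10, 9/3) = 3 servings → $4.05.
almonds + tofu with both tight: 1.5 servings and 1.5 servings → $3.90.
Cheapest feasible corner: $3.90.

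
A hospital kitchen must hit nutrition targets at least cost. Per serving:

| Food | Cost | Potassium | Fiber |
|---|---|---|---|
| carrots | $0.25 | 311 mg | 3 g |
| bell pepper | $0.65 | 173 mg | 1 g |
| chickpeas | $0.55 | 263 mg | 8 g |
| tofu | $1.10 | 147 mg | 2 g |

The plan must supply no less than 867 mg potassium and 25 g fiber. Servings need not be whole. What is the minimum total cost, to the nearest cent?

An LP optimum is at a vertex; with two nutrient constraints at most two foods are used. Check each candidate.
carrots only: max(867/311, 25/3) = 8.333 servings → $2.08.
bell pepper only: max(867/173, 25/1) = 25 servings → $16.25.
chickpeas only: max(867/263, 25/8) = 3.297 servings → $1.81.
tofu only: max(867/147, 25/2) = 12.5 servings → $13.75.
carrots + bell pepper with both targets exact would need a negative amount; discard.
carrots + chickpeas with both tight: 0.2125 servings and 3.045 servings → $1.73.
carrots + tofu: intersection lies outside the first quadrant.
bell pepper + chickpeas with both tight: 0.322 servings and 3.085 servings → $1.91.
bell pepper + tofu: intersection lies outside the first quadrant.
chickpeas + tofu with both tight: 2.986 servings and 0.5554 servings → $2.25.
Cheapest feasible corner: $1.73.

$1.73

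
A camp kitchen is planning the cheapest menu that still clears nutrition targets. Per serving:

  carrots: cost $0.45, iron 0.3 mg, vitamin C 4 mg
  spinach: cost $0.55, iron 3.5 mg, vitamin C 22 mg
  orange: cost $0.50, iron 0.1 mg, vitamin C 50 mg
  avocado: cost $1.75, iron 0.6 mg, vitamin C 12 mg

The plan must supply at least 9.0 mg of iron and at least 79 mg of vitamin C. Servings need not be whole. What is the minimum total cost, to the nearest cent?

$1.63

This is a tiny linear program; its minimum lies at a vertex of the feasible set. List the vertices and price them.
carrots only: max(9.0/0.3, 79/4) = 30 servings → $13.50.
spinach only: max(9.0/3.5, 79/22) = 3.591 servings → $1.98.
orange only: max(9.0/0.1, 79/50) = 90 servings → $45.00.
avocado only: max(9.0/0.6, 79/12) = 15 servings → $26.25.
carrots + spinach with both tight: 10.61 servings and 1.662 servings → $5.69.
carrots + orange: the both-tight solution has a negative serving — not a feasible corner.
carrots + avocado with both targets exact would need a negative amount; discard.
spinach + orange with both tight: 2.558 servings and 0.4543 servings → $1.63.
spinach + avocado with both tight: 2.104 servings and 2.726 servings → $5.93.
orange + avocado: intersection lies outside the first quadrant.
So the least-cost plan costs $1.63.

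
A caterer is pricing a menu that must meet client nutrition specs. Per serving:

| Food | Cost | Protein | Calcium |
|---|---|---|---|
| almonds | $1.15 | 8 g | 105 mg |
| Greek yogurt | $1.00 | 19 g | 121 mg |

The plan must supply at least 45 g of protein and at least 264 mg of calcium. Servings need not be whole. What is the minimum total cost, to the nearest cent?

$2.37

A basic optimal solution has at most two foods positive. Try each food alone and each pair with both targets met exactly.
almonds only: max(45/8, 264/105) = 5.625 servings → $6.47.
Greek yogurt only: max(45/19, 264/121) = 2.368 servings → $2.37.
almonds + Greek yogurt: intersection lies outside the first quadrant.
The minimum over all feasible corners is $2.37.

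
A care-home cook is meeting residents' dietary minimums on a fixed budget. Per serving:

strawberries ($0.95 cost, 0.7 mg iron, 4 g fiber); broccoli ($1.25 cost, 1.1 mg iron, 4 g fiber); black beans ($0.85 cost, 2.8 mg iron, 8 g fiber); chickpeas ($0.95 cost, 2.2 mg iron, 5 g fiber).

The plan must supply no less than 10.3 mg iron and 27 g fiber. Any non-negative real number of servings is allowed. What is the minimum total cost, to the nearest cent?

$3.13

strawberries only: max(10.3/0.7, 27/4) = 14.71 servings → $13.98.
broccoli only: max(10.3/1.1, 27/4) = 9.364 servings → $11.70.
black beans only: max(10.3/2.8, 27/8) = 3.679 servings → $3.13.
chickpeas only: max(10.3/2.2, 27/5) = 5.4 servings → $5.13.
strawberries + broccoli: the both-tight solution has a negative serving — not a feasible corner.
strawberries + black beans with both targets exact would need a negative amount; discard.
strawberries + chickpeas with both tight: 1.491 servings and 4.208 servings → $5.41.
broccoli + black beans: intersection lies outside the first quadrant.
broccoli + chickpeas with both tight: 2.394 servings and 3.485 servings → $6.30.
black beans + chickpeas with both tight: 2.194 servings and 1.889 servings → $3.66.
The minimum over all feasible corners is $3.13.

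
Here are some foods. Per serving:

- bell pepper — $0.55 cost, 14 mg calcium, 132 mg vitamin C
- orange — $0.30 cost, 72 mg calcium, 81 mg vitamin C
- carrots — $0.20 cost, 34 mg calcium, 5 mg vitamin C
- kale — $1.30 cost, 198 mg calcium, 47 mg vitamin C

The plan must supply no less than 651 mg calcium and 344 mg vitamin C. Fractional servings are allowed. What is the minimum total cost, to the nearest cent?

$2.71

With two linear requirements the optimum uses one or two foods; enumerate the corners.
bell pepper only: max(651/14, 344/132) = 46.5 servings → $25.57.
orange only: max(651/72, 344/81) = 9.042 servings → $2.71.
carrots only: max(651/34, 344/5) = 68.8 servings → $13.76.
kale only: max(651/198, 344/47) = 7.319 servings → $9.51.
bell pepper + orange with both targets exact would need a negative amount; discard.
bell pepper + carrots with both tight: 1.911 servings and 18.36 servings → $4.72.
bell pepper + kale with both tight: 1.472 servings and 3.184 servings → $4.95.
orange + carrots with both tight: 3.526 servings and 11.68 servings → $3.39.
orange + kale with both tight: 2.965 servings and 2.21 servings → $3.76.
carrots + kale: intersection lies outside the first quadrant.
The minimum over all feasible corners is $2.71.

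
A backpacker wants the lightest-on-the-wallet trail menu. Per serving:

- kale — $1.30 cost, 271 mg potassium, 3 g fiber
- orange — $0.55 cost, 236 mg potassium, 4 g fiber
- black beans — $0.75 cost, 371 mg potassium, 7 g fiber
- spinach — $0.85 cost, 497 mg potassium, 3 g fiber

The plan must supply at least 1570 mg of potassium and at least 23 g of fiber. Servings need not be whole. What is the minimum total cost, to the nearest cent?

With two linear requirements the optimum uses one or two foods; enumerate the corners.
kale only: max(1570/271, 23/3) = 7.667 servings → $9.97.
orange only: max(1570/236, 23/4) = 6.653 servings → $3.66.
black beans only: max(1570/371, 23/7) = 4.232 servings → $3.17.
spinach only: max(1570/497, 23/3) = 7.667 servings → $6.52.
kale + orange with both tight: 2.266 servings and 4.051 servings → $5.17.
kale + black beans with both tight: 3.134 servings and 1.943 servings → $5.53.
kale + spinach: the both-tight solution has a negative serving — not a feasible corner.
orange + black beans: intersection lies outside the first quadrant.
orange + spinach with both tight: 5.251 servings and 0.6656 servings → $3.45.
black beans + spinach with both tight: 2.841 servings and 1.038 servings → $3.01.
The minimum over all feasible corners is $3.01.

$3.01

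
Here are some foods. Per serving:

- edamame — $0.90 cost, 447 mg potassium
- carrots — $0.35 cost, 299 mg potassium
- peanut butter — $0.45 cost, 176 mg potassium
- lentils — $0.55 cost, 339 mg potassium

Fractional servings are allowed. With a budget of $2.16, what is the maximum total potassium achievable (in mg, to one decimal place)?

1845.3 mg

Potassium per dollar: carrots 854.3, lentils 616.4, edamame 496.7, peanut butter 391.1.
With no serving limits, spend the whole cost allowance on carrots: $2.16 / $0.35 × 299 mg = 1845.3 mg.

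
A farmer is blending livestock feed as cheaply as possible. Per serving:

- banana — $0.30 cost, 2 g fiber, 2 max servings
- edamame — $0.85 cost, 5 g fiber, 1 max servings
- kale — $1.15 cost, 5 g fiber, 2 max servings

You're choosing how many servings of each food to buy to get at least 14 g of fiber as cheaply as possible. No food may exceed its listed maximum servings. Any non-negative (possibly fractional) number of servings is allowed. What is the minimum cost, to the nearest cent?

$2.60

Cost per g of fiber: banana $0.1500, edamame $0.1700, kale $0.2300.
Take 2 servings of banana: +4.0 g fiber for $0.60 (total $0.60, still need 10.0 g).
Take 1 serving of edamame: +5.0 g fiber for $0.85 (total $1.45, still need 5.0 g).
Take 1 serving of kale: +5.0 g fiber for $1.15 (total $2.60, still need 0.0 g).
Greedy by cheapest-per-g is optimal for a single linear constraint, so the minimum cost is $2.60.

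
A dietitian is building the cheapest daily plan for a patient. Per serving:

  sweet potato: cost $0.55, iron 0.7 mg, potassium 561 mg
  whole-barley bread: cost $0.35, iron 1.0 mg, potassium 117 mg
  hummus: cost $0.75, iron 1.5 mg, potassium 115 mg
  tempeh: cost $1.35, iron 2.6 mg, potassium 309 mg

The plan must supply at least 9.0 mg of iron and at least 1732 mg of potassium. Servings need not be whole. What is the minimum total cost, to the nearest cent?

Minimising a linear cost over {iron ≥ 9.0, potassium ≥ 1732, servings ≥ 0} — the optimum is at a vertex, using one or two foods.
sweet potato only: max(9.0/0.7, 1732/561) = 12.86 servings → $7.07.
whole-barley bread only: max(9.0/1.0, 1732/117) = 14.8 servings → $5.18.
hummus only: max(9.0/1.5, 1732/115) = 15.06 servings → $11.30.
tempeh only: max(9.0/2.6, 1732/309) = 5.605 servings → $7.57.
sweet potato + whole-barley bread with both tight: 1.417 servings and 8.008 servings → $3.58.
sweet potato + hummus with both tight: 2.054 servings and 5.042 servings → $4.91.
sweet potato + tempeh with both tight: 1.386 servings and 3.088 servings → $4.93.
whole-barley bread + hummus with both targets exact would need a negative amount; discard.
whole-barley bread + tempeh: intersection lies outside the first quadrant.
hummus + tempeh: the both-tight solution has a negative serving — not a feasible corner.
So the least-cost plan costs $3.58.

$3.58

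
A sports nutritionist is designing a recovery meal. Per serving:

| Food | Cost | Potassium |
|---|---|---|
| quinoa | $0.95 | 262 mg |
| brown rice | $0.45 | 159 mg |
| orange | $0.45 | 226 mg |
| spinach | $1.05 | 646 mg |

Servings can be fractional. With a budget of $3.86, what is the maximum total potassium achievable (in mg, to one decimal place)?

2374.8 mg

Potassium per dollar: spinach 615.2, orange 502.2, brown rice 353.3, quinoa 275.8.
With no serving limits, spend the whole cost allowance on spinach: $3.86 / $1.05 × 646 mg = 2374.8 mg.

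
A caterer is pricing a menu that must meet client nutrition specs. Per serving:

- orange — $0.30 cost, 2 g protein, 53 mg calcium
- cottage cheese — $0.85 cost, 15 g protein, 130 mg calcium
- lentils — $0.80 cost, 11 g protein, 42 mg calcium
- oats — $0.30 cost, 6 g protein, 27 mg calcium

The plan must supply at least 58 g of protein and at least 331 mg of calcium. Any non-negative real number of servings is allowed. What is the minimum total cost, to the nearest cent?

$3.01

orange only: max(58/2, 331/53) = 29 servings → $8.70.
cottage cheese only: max(58/15, 331/130) = 3.867 servings → $3.29.
lentils only: max(58/11, 331/42) = 7.881 servings → $6.30.
oats only: max(58/6, 331/27) = 12.26 servings → $3.68.
orange + cottage cheese: the both-tight solution has a negative serving — not a feasible corner.
orange + lentils with both tight: 2.415 servings and 4.834 servings → $4.59.
orange + oats with both tight: 1.591 servings and 9.136 servings → $3.22.
cottage cheese + lentils with both tight: 1.506 servings and 3.219 servings → $3.86.
cottage cheese + oats with both tight: 1.12 servings and 6.867 servings → $3.01.
lentils + oats: intersection lies outside the first quadrant.
The minimum over all feasible corners is $3.01.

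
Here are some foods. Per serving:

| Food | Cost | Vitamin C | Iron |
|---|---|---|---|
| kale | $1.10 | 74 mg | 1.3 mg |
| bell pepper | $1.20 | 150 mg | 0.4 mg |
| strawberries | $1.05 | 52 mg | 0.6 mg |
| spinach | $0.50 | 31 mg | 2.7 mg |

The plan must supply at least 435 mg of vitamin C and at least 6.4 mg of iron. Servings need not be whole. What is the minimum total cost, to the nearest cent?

At the optimum either one food covers both requirements or two foods hit both targets exactly; no other combination can be cheaper.
kale only: max(435/74, 6.4/1.3) = 5.878 servings → $6.47.
bell pepper only: max(435/150, 6.4/0.4) = 16 servings → $19.20.
strawberries only: max(435/52, 6.4/0.6) = 10.67 servings → $11.20.
spinach only: max(435/31, 6.4/2.7) = 14.03 servings → $7.02.
kale + bell pepper with both tight: 4.752 servings and 0.5556 servings → $5.89.
kale + strawberries with both tight: 3.095 servings and 3.961 servings → $7.56.
kale + spinach: intersection lies outside the first quadrant.
bell pepper + strawberries with both targets exact would need a negative amount; discard.
bell pepper + spinach with both tight: 2.486 servings and 2.002 servings → $3.98.
strawberries + spinach with both tight: 8.014 servings and 0.5895 servings → $8.71.
The minimum over all feasible corners is $3.98.

$3.98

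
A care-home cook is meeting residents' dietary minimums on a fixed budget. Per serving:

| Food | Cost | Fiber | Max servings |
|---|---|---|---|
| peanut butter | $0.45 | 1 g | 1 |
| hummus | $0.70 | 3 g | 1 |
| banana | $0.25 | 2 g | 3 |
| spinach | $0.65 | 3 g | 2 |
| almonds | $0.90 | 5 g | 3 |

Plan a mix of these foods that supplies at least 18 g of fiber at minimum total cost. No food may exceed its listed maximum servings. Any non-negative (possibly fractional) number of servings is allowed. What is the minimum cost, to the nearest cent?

Cost per g of fiber: banana $0.1250, almonds $0.1800, spinach $0.2167, hummus $0.2333, peanut butter $0.4500.
Take 3 servings of banana: +6.0 g fiber for $0.75 (total $0.75, still need 12.0 g).
Take 2.4 servings of almonds: +12.0 g fiber for $2.16 (total $2.91, still need 0.0 g).
Filling from the cheapest source first is optimal under one linear minimum: $2.91.

$2.91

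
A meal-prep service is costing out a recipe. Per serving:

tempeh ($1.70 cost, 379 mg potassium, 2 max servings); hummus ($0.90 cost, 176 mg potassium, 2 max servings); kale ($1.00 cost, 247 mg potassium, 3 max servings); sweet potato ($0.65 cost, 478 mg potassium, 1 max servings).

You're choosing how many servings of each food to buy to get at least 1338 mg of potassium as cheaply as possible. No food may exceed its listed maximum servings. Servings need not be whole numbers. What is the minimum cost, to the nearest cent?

Cost per mg of potassium: sweet potato $0.0014, kale $0.0040, tempeh $0.0045, hummus $0.0051.
Take 1 serving of sweet potato: +478.0 mg potassium for $0.65 (total $0.65, still need 860.0 mg).
Take 3 servings of kale: +741.0 mg potassium for $3.00 (total $3.65, still need 119.0 mg).
Take 0.314 servings of tempeh: +119.0 mg potassium for $0.53 (total $4.18, still need 0.0 mg).
Filling from the cheapest source first is optimal under one linear minimum: $4.18.

$4.18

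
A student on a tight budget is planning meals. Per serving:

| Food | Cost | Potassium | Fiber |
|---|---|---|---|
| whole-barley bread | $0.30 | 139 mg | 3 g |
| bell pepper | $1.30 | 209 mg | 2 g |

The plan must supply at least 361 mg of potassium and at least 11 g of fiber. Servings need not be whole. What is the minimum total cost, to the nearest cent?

$1.10

For a min-cost LP with two ≥-constraints, a basic feasible solution has at most two positive variables.
whole-barley bread only: max(361/139, 11/3) = 3.667 servings → $1.10.
bell pepper only: max(361/209, 11/2) = 5.5 servings → $7.15.
whole-barley bread + bell pepper: intersection lies outside the first quadrant.
So the least-cost plan costs $1.10.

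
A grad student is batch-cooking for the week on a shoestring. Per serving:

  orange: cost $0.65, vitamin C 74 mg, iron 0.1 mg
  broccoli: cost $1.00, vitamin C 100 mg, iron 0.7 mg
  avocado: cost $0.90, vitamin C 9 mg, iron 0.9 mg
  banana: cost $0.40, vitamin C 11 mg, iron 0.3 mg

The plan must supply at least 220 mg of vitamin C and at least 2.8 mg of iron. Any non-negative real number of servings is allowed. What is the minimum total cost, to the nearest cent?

$3.42

A basic optimal solution has at most two foods positive. Try each food alone and each pair with both targets met exactly.
orange only: max(220/74, 2.8/0.1) = 28 servings → $18.20.
broccoli only: max(220/100, 2.8/0.7) = 4 servings → $4.00.
avocado only: max(220/9, 2.8/0.9) = 24.44 servings → $22.00.
banana only: max(220/11, 2.8/0.3) = 20 servings → $8.00.
orange + broccoli with both targets exact would need a negative amount; discard.
orange + avocado with both tight: 2.63 servings and 2.819 servings → $4.25.
orange + banana with both tight: 1.668 servings and 8.777 servings → $4.60.
broccoli + avocado with both tight: 2.065 servings and 1.505 servings → $3.42.
broccoli + banana with both tight: 1.578 servings and 5.65 servings → $3.84.
avocado + banana: intersection lies outside the first quadrant.
Cheapest feasible corner: $3.42.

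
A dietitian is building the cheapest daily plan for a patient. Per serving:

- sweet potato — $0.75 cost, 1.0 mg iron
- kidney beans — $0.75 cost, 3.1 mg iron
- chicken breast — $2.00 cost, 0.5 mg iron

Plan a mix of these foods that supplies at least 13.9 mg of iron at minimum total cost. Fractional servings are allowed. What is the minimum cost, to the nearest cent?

Cost per mg of iron: kidney beans $0.2419, sweet potato $0.7500, chicken breast $4.0000.
With no serving limits, use only kidney beans: 13.9 mg / 3.1 mg = 4.484 servings × $0.75 = $3.36.

$3.36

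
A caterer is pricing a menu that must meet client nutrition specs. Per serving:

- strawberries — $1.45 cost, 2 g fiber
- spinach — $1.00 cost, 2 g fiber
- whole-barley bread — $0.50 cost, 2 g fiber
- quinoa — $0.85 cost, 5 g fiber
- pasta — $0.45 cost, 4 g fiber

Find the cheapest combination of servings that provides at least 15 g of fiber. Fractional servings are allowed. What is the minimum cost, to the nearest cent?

$1.69

Cost per g of fiber: pasta $0.1125, quinoa $0.1700, whole-barley bread $0.2500, spinach $0.5000, strawberries $0.7250.
With no serving limits, use only pasta: 15 g / 4 g = 3.75 servings × $0.45 = $1.69.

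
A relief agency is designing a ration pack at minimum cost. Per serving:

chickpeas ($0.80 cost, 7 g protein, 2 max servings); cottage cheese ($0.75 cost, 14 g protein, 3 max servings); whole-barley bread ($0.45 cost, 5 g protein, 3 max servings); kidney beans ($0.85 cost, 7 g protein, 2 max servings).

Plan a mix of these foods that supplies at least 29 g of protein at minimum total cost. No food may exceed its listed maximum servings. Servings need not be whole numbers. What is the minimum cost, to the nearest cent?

$1.55

Cost per g of protein: cottage cheese $0.0536, whole-barley bread $0.0900, chickpeas $0.1143, kidney beans $0.1214.
Take 2.071 servings of cottage cheese: +29.0 g protein for $1.55 (total $1.55, still need 0.0 g).
Greedy by cheapest-per-g is optimal for a single linear constraint, so the minimum cost is $1.55.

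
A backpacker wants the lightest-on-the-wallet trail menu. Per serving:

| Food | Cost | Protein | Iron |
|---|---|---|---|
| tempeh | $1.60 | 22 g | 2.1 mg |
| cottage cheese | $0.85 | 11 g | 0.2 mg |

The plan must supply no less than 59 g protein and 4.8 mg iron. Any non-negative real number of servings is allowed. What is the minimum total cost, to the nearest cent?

$4.29

tempeh only: max(59/22, 4.8/2.1) = 2.682 servings → $4.29.
cottage cheese only: max(59/11, 4.8/0.2) = 24 servings → $20.40.
tempeh + cottage cheese with both tight: 2.193 servings and 0.9786 servings → $4.34.
Cheapest feasible corner: $4.29.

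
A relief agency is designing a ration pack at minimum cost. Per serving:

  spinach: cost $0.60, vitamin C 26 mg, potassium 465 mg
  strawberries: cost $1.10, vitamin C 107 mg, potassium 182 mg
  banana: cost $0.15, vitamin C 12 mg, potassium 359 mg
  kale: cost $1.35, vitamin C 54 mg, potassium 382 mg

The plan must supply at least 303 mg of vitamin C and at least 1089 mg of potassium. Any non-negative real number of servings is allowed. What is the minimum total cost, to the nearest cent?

$3.16

Compare the cost at each extreme point of the feasible region.
spinach only: max(303/26, 1089/465) = 11.65 servings → $6.99.
strawberries only: max(303/107, 1089/182) = 5.984 servings → $6.58.
banana only: max(303/12, 1089/359) = 25.25 servings → $3.79.
kale only: max(303/54, 1089/382) = 5.611 servings → $7.58.
spinach + strawberries with both tight: 1.363 servings and 2.501 servings → $3.57.
spinach + banana with both targets exact would need a negative amount; discard.
spinach + kale: intersection lies outside the first quadrant.
strawberries + banana with both tight: 2.642 servings and 1.694 servings → $3.16.
strawberries + kale with both tight: 1.834 servings and 1.977 servings → $4.69.
banana + kale: intersection lies outside the first quadrant.
The minimum over all feasible corners is $3.16.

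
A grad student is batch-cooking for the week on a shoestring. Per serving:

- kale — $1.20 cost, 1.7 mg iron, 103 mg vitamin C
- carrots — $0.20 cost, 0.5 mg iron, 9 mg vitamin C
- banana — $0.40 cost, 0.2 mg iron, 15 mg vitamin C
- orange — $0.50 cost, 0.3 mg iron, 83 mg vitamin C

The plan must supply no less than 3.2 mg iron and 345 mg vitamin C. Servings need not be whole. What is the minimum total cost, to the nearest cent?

A basic optimal solution has at most two foods positive. Try each food alone and each pair with both targets met exactly.
kale only: max(3.2/1.7, 345/103) = 3.35 servings → $4.02.
carrots only: max(3.2/0.5, 345/9) = 38.33 servings → $7.67.
banana only: max(3.2/0.2, 345/15) = 23 servings → $9.20.
orange only: max(3.2/0.3, 345/83) = 10.67 servings → $5.33.
kale + carrots: intersection lies outside the first quadrant.
kale + banana with both targets exact would need a negative amount; discard.
kale + orange with both tight: 1.471 servings and 2.331 servings → $2.93.
carrots + banana: the both-tight solution has a negative serving — not a feasible corner.
carrots + orange with both tight: 4.178 servings and 3.704 servings → $2.69.
banana + orange with both tight: 13.4 servings and 1.736 servings → $6.23.
So the least-cost plan costs $2.69.

$2.69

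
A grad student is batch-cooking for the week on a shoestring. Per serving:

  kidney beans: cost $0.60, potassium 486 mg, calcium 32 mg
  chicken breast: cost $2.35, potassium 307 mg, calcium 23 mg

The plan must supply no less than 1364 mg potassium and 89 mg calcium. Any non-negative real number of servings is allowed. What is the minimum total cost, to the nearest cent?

Compare the cost at each extreme point of the feasible region.
kidney beans only: max(1364/486, 89/32) = 2.807 servings → $1.68.
chicken breast only: max(1364/307, 89/23) = 4.443 servings → $10.44.
kidney beans + chicken breast: intersection lies outside the first quadrant.
So the least-cost plan costs $1.68.

$1.68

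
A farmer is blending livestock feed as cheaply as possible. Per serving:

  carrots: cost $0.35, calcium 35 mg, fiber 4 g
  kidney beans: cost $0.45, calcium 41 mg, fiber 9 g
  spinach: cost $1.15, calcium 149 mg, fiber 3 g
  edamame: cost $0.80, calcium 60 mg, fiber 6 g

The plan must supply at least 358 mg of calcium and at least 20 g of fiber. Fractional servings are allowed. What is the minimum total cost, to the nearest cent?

$2.97

Compare the cost at each extreme point of the feasible region.
carrots only: max(358/35, 20/4) = 10.23 servings → $3.58.
kidney beans only: max(358/41, 20/9) = 8.732 servings → $3.93.
spinach only: max(358/149, 20/3) = 6.667 servings → $7.67.
edamame only: max(358/60, 20/6) = 5.967 servings → $4.77.
carrots + kidney beans with both targets exact would need a negative amount; discard.
carrots + spinach with both tight: 3.882 servings and 1.491 servings → $3.07.
carrots + edamame: the both-tight solution has a negative serving — not a feasible corner.
kidney beans + spinach with both tight: 1.565 servings and 1.972 servings → $2.97.
kidney beans + edamame with both targets exact would need a negative amount; discard.
spinach + edamame with both tight: 1.328 servings and 2.669 servings → $3.66.
Cheapest feasible corner: $2.97.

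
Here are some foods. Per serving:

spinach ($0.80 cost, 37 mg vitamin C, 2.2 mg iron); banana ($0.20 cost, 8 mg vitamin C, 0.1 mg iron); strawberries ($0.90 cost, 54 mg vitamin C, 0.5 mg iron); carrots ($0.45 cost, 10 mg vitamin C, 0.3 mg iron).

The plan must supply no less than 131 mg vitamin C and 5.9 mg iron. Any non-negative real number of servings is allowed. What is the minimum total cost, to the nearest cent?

$2.65

spinach only: max(131/37, 5.9/2.2) = 3.541 servings → $2.83.
banana only: max(131/8, 5.9/0.1) = 59 servings → $11.80.
strawberries only: max(131/54, 5.9/0.5) = 11.8 servings → $10.62.
carrots only: max(131/10, 5.9/0.3) = 19.67 servings → $8.85.
spinach + banana with both tight: 2.453 servings and 5.029 servings → $2.97.
spinach + strawberries with both tight: 2.523 servings and 0.6969 servings → $2.65.
spinach + carrots with both tight: 1.807 servings and 6.413 servings → $4.33.
banana + strawberries: intersection lies outside the first quadrant.
banana + carrots: intersection lies outside the first quadrant.
strawberries + carrots: the both-tight solution has a negative serving — not a feasible corner.
Cheapest feasible corner: $2.65.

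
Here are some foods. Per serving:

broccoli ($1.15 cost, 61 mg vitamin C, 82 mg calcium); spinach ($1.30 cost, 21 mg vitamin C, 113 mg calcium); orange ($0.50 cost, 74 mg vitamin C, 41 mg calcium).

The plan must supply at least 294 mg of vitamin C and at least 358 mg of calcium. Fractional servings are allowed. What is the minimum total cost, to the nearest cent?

$4.22

This is a tiny linear program; its minimum lies at a vertex of the feasible set. List the vertices and price them.
broccoli only: max(294/61, 358/82) = 4.82 servings → $5.54.
spinach only: max(294/21, 358/113) = 14 servings → $18.20.
orange only: max(294/74, 358/41) = 8.732 servings → $4.37.
broccoli + spinach with both targets exact would need a negative amount; discard.
broccoli + orange with both tight: 4.048 servings and 0.6364 servings → $4.97.
spinach + orange with both tight: 1.925 servings and 3.427 servings → $4.22.
So the least-cost plan costs $4.22.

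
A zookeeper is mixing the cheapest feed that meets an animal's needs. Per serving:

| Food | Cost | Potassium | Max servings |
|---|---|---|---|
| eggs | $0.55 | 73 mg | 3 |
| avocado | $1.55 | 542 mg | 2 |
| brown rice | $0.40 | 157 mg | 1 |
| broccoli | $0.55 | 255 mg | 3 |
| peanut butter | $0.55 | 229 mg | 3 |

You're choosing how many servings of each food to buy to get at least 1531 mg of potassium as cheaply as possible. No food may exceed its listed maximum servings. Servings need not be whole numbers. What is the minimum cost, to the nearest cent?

Cost per mg of potassium: broccoli $0.0022, peanut butter $0.0024, brown rice $0.0025, avocado $0.0029, eggs $0.0075.
Take 3 servings of broccoli: +765.0 mg potassium for $1.65 (total $1.65, still need 766.0 mg).
Take 3 servings of peanut butter: +687.0 mg potassium for $1.65 (total $3.30, still need 79.0 mg).
Take 0.5032 servings of brown rice: +79.0 mg potassium for $0.20 (total $3.50, still need 0.0 mg).
Filling from the cheapest source first is optimal under one linear minimum: $3.50.

$3.50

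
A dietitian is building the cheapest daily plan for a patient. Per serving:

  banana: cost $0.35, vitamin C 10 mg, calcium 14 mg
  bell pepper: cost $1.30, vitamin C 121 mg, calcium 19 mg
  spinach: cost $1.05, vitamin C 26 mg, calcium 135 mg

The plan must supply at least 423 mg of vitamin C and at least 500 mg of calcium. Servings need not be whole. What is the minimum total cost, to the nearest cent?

$7.10

Check every corner: each single food scaled to meet both minima, and each pair solved so both constraints bind.
banana only: max(423/10, 500/14) = 42.3 servings → $14.80.
bell pepper only: max(423/121, 500/19) = 26.32 servings → $34.21.
spinach only: max(423/26, 500/135) = 16.27 servings → $17.08.
banana + bell pepper with both tight: 34.88 servings and 0.613 servings → $13.01.
banana + spinach: the both-tight solution has a negative serving — not a feasible corner.
bell pepper + spinach with both tight: 2.784 servings and 3.312 servings → $7.10.
So the least-cost plan costs $7.10.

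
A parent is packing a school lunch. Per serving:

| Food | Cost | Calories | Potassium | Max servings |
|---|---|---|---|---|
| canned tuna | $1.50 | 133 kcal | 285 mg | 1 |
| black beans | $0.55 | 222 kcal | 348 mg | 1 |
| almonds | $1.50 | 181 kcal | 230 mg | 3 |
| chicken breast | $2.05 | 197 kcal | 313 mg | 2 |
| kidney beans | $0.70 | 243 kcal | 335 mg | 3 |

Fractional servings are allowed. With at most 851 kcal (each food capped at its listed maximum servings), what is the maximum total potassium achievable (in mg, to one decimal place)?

Potassium per kcal: canned tuna 2.143, chicken breast 1.589, black beans 1.568, kidney beans 1.379, almonds 1.271.
Take 1 serving of canned tuna: uses 133 kcal, +285.0 mg potassium (running total 285.0 mg).
Take 2 servings of chicken breast: uses 394 kcal, +626.0 mg potassium (running total 911.0 mg).
Take 1 serving of black beans: uses 222 kcal, +348.0 mg potassium (running total 1259.0 mg).
Take 0.4198 servings of kidney beans: uses 102 kcal, +140.6 mg potassium (running total 1399.6 mg).
Greedy by best ratio exhausts the calories allowance optimally: 1399.6 mg.

1399.6 mg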